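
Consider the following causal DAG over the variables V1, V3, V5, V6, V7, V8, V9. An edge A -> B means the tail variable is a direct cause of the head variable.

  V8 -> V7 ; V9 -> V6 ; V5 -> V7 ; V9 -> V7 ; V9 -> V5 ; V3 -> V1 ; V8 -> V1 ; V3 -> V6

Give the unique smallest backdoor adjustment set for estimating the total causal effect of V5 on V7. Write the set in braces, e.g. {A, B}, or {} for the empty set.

{V9}

Variables eligible for adjustment (non-descendants of V5, excluding V5 and V7): {V1, V3, V6, V8, V9}.
Backdoor paths from V5 to V7:
  P1: V5 <- V9 -> V7
  P2: V5 <- V9 -> V6 <- V3 -> V1 <- V8 -> V7
The empty set is not sufficient: P1 (V5 <- V9 -> V7) has no collider blocking it and no conditioned non-collider, so it is open.
Try {V9}:
  P1: blocked at fork node V9 ∈ conditioning set.
  P2: blocked at fork node V9 ∈ conditioning set.
{V9} contains no descendant of V5 and blocks every backdoor path.
No other singleton works — e.g. {V3} leaves P1 open — so {V9} is the unique smallest valid adjustment set.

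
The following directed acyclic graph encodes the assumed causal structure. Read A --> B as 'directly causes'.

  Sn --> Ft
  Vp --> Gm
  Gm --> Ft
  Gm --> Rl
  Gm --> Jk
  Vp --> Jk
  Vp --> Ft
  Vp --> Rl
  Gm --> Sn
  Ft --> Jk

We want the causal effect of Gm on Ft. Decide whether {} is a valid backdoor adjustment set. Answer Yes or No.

No

Backdoor paths from Gm to Ft (paths whose first edge points into Gm):
  P1: Gm <- Vp -> Ft
  P2: Gm <- Vp -> Jk <- Ft
Condition 1 (no descendant of Gm in the set): holds — descendants of Gm are {Ft, Jk, Rl, Sn}; none are in {}.
Condition 2 (every backdoor path blocked by {}):
  P1: open — no interior node is in the conditioning set.
  P2: blocked at collider Jk (neither it nor any descendant is in the conditioning set).
{} does not satisfy the backdoor criterion.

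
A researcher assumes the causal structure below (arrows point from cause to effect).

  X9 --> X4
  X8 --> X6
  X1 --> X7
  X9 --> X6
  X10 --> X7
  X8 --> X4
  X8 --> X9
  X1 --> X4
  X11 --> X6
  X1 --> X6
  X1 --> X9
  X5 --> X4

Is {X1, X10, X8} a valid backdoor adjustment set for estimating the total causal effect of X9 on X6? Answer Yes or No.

Yes

Backdoor paths from X9 to X6 (paths whose first edge points into X9):
  P1: X9 <- X8 -> X4 <- X1 -> X6
  P2: X9 <- X8 -> X6
  P3: X9 <- X1 -> X4 <- X8 -> X6
  P4: X9 <- X1 -> X6
Condition 1 (no descendant of X9 in the set): holds — descendants of X9 are {X4, X6}; none are in {X1, X10, X8}.
Condition 2 (every backdoor path blocked by {X1, X10, X8}):
  P1: blocked at fork node X8 ∈ conditioning set.
  P2: blocked at fork node X8 ∈ conditioning set.
  P3: blocked at fork node X1 ∈ conditioning set.
  P4: blocked at fork node X1 ∈ conditioning set.
{X1, X10, X8} satisfies the backdoor criterion.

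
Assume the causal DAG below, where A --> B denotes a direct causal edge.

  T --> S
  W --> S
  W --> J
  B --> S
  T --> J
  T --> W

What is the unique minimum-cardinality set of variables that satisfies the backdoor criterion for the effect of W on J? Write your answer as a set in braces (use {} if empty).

Variables eligible for adjustment (non-descendants of W, excluding W and J): {B, T}.
Backdoor paths from W to J:
  P1: W <- T -> J
The empty set is not sufficient: P1 (W <- T -> J) has no collider blocking it and no conditioned non-collider, so it is open.
Try {T}:
  P1: blocked at fork node T ∈ conditioning set.
{T} contains no descendant of W and blocks every backdoor path.
No other singleton works — e.g. {B} leaves P1 open — so {T} is the unique smallest valid adjustment set.

{T}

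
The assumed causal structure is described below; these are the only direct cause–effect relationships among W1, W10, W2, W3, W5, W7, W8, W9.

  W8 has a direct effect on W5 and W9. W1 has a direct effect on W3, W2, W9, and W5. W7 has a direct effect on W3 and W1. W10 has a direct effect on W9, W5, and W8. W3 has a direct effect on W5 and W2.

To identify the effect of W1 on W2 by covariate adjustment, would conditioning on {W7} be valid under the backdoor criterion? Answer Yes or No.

Backdoor paths from W1 to W2 (paths whose first edge points into W1):
  P1: W1 <- W7 -> W3 -> W2
Condition 1 (no descendant of W1 in the set): holds — descendants of W1 are {W2, W3, W5, W9}; none are in {W7}.
Condition 2 (every backdoor path blocked by {W7}):
  P1: blocked at fork node W7 ∈ conditioning set.
{W7} satisfies the backdoor criterion.

Yes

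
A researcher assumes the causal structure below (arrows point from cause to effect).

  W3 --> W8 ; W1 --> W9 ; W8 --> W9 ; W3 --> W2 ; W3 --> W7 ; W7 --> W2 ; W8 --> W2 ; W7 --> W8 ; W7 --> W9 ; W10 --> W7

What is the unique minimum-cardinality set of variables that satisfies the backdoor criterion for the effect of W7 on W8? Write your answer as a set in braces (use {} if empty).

Variables eligible for adjustment (non-descendants of W7, excluding W7 and W8): {W1, W10, W3}.
Backdoor paths from W7 to W8:
  P1: W7 <- W3 -> W8
  P2: W7 <- W3 -> W2 <- W8
The empty set is not sufficient: P1 (W7 <- W3 -> W8) has no collider blocking it and no conditioned non-collider, so it is open.
Try {W3}:
  P1: blocked at fork node W3 ∈ conditioning set.
  P2: blocked at fork node W3 ∈ conditioning set.
{W3} contains no descendant of W7 and blocks every backdoor path.
No other singleton works — e.g. {W10} leaves P1 open — so {W3} is the unique smallest valid adjustment set.

{W3}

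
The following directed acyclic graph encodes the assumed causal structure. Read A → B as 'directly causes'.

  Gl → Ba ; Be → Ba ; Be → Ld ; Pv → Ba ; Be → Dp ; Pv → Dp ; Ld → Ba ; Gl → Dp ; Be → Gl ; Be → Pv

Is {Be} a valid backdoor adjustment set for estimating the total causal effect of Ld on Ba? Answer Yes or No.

Backdoor paths from Ld to Ba (paths whose first edge points into Ld):
  P1: Ld <- Be -> Gl -> Dp <- Pv -> Ba
  P2: Ld <- Be -> Gl -> Ba
  P3: Ld <- Be -> Pv -> Dp <- Gl -> Ba
  P4: Ld <- Be -> Pv -> Ba
  P5: Ld <- Be -> Dp <- Gl -> Ba
  P6: Ld <- Be -> Dp <- Pv -> Ba
  P7: Ld <- Be -> Ba
Condition 1 (no descendant of Ld in the set): holds — descendants of Ld are {Ba}; none are in {Be}.
Condition 2 (every backdoor path blocked by {Be}):
  P1: blocked at fork node Be ∈ conditioning set.
  P2: blocked at fork node Be ∈ conditioning set.
  P3: blocked at fork node Be ∈ conditioning set.
  P4: blocked at fork node Be ∈ conditioning set.
  P5: blocked at fork node Be ∈ conditioning set.
  P6: blocked at fork node Be ∈ conditioning set.
  P7: blocked at fork node Be ∈ conditioning set.
{Be} satisfies the backdoor criterion.

Yes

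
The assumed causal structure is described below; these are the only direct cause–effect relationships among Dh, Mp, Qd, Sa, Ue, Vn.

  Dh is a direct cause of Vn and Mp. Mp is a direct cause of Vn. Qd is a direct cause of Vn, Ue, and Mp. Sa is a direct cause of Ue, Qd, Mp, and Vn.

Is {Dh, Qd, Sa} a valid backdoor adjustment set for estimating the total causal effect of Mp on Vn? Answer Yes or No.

Yes

Backdoor paths from Mp to Vn (paths whose first edge points into Mp):
  P1: Mp <- Dh -> Vn
  P2: Mp <- Sa -> Qd -> Vn
  P3: Mp <- Sa -> Ue <- Qd -> Vn
  P4: Mp <- Sa -> Vn
  P5: Mp <- Qd <- Sa -> Vn
  P6: Mp <- Qd -> Ue <- Sa -> Vn
  P7: Mp <- Qd -> Vn
Condition 1 (no descendant of Mp in the set): holds — descendants of Mp are {Vn}; none are in {Dh, Qd, Sa}.
Condition 2 (every backdoor path blocked by {Dh, Qd, Sa}):
  P1: blocked at fork node Dh ∈ conditioning set.
  P2: blocked at fork node Sa ∈ conditioning set.
  P3: blocked at fork node Sa ∈ conditioning set.
  P4: blocked at fork node Sa ∈ conditioning set.
  P5: blocked at chain node Qd ∈ conditioning set.
  P6: blocked at fork node Qd ∈ conditioning set.
  P7: blocked at fork node Qd ∈ conditioning set.
{Dh, Qd, Sa} satisfies the backdoor criterion.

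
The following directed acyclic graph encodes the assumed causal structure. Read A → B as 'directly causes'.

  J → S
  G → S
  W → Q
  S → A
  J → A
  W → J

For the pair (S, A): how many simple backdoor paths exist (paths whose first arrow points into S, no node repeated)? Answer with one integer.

A backdoor path from S to A is any simple undirected path whose first edge points into S (i.e. leaves S via a parent).
Parents of S: {G, J}.
Enumerating:
  P1: S <- J -> A
That exhausts the simple backdoor paths. Count: 1.

1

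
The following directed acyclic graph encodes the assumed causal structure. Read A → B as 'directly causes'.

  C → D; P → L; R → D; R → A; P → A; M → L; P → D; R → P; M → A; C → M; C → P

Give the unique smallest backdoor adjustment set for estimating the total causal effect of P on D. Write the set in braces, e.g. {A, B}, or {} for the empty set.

{C, R}

Variables eligible for adjustment (non-descendants of P, excluding P and D): {C, M, R}.
Backdoor paths from P to D:
  P1: P <- R -> A <- M <- C -> D
  P2: P <- R -> D
  P3: P <- C -> M -> A <- R -> D
  P4: P <- C -> D
The empty set is not sufficient: P2 (P <- R -> D) has no collider blocking it and no conditioned non-collider, so it is open.
Try {C, R}:
  P1: blocked at fork node R ∈ conditioning set.
  P2: blocked at fork node R ∈ conditioning set.
  P3: blocked at fork node C ∈ conditioning set.
  P4: blocked at fork node C ∈ conditioning set.
{C, R} contains no descendant of P and blocks every backdoor path.
Every element of {C, R} is needed (dropping C leaves P4 open; dropping R leaves P2 open), so no proper subset is valid.
Among all size-2 subsets of the eligible variables, only {C, R} blocks every backdoor path, so it is the unique smallest valid adjustment set.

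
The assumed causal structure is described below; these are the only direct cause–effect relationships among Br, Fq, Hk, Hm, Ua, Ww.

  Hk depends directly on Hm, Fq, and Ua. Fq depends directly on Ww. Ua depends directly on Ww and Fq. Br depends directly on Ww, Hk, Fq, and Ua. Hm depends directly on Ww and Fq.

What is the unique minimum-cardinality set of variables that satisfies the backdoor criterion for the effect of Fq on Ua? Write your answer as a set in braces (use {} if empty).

Variables eligible for adjustment (non-descendants of Fq, excluding Fq and Ua): {Ww}.
Backdoor paths from Fq to Ua:
  P1: Fq <- Ww -> Ua
  P2: Fq <- Ww -> Hm -> Hk <- Ua
  P3: Fq <- Ww -> Hm -> Hk -> Br <- Ua
  P4: Fq <- Ww -> Br <- Ua
  P5: Fq <- Ww -> Br <- Hk <- Ua
The empty set is not sufficient: P1 (Fq <- Ww -> Ua) has no collider blocking it and no conditioned non-collider, so it is open.
Try {Ww}:
  P1: blocked at fork node Ww ∈ conditioning set.
  P2: blocked at fork node Ww ∈ conditioning set.
  P3: blocked at fork node Ww ∈ conditioning set.
  P4: blocked at fork node Ww ∈ conditioning set.
  P5: blocked at fork node Ww ∈ conditioning set.
{Ww} contains no descendant of Fq and blocks every backdoor path.
{Ww} is the unique smallest valid adjustment set.

{Ww}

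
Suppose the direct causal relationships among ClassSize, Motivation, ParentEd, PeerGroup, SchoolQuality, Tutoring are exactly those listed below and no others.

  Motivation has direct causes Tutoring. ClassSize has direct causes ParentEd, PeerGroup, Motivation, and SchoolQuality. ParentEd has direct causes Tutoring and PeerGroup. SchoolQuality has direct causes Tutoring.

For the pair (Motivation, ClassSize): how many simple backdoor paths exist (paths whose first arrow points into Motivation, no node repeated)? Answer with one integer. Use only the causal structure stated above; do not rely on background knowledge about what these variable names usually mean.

3

A backdoor path from Motivation to ClassSize is any simple undirected path whose first edge points into Motivation (i.e. leaves Motivation via a parent).
Parents of Motivation: {Tutoring}.
Enumerating:
  P1: Motivation <- Tutoring -> ParentEd <- PeerGroup -> ClassSize
  P2: Motivation <- Tutoring -> ParentEd -> ClassSize
  P3: Motivation <- Tutoring -> SchoolQuality -> ClassSize
That exhausts the simple backdoor paths. Count: 3.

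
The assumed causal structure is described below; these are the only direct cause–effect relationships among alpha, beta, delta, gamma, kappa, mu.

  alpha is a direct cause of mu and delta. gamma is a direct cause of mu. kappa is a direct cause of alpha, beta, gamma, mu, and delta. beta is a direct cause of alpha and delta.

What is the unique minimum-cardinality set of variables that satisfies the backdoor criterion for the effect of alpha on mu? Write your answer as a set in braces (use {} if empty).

Variables eligible for adjustment (non-descendants of alpha, excluding alpha and mu): {beta, gamma, kappa}.
Backdoor paths from alpha to mu:
  P1: alpha <- kappa -> gamma -> mu
  P2: alpha <- kappa -> mu
  P3: alpha <- beta <- kappa -> gamma -> mu
  P4: alpha <- beta <- kappa -> mu
  P5: alpha <- beta -> delta <- kappa -> gamma -> mu
  P6: alpha <- beta -> delta <- kappa -> mu
The empty set is not sufficient: P1 (alpha <- kappa -> gamma -> mu) has no collider blocking it and no conditioned non-collider, so it is open.
Try {kappa}:
  P1: blocked at fork node kappa ∈ conditioning set.
  P2: blocked at fork node kappa ∈ conditioning set.
  P3: blocked at fork node kappa ∈ conditioning set.
  P4: blocked at fork node kappa ∈ conditioning set.
  P5: blocked at collider delta (neither it nor any descendant is in the conditioning set).
  P6: blocked at collider delta (neither it nor any descendant is in the conditioning set).
{kappa} contains no descendant of alpha and blocks every backdoor path.
No other singleton works — e.g. {beta} leaves P1 open — so {kappa} is the unique smallest valid adjustment set.

{kappa}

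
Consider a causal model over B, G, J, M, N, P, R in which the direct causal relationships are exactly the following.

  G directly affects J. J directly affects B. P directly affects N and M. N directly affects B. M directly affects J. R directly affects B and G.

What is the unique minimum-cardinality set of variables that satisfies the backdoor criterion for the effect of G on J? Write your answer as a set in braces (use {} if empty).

Variables eligible for adjustment (non-descendants of G, excluding G and J): {M, N, P, R}.
Backdoor paths from G to J:
  P1: G <- R -> B <- J
  P2: G <- R -> B <- N <- P -> M -> J
Each backdoor path contains an unconditioned collider, so every path is already blocked with the empty conditioning set:
  P1: blocked at collider B (neither it nor any descendant is in the conditioning set).
  P2: blocked at collider B (neither it nor any descendant is in the conditioning set).
The empty set is therefore the unique smallest valid set.

{}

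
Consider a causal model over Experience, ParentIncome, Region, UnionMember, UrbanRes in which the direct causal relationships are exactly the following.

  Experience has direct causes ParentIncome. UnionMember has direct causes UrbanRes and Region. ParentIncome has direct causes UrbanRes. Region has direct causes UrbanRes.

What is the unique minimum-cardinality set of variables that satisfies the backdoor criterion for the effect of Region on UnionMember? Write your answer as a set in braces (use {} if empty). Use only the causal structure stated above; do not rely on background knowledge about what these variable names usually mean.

{UrbanRes}

Variables eligible for adjustment (non-descendants of Region, excluding Region and UnionMember): {Experience, ParentIncome, UrbanRes}.
Backdoor paths from Region to UnionMember:
  P1: Region <- UrbanRes -> UnionMember
The empty set is not sufficient: P1 (Region <- UrbanRes -> UnionMember) has no collider blocking it and no conditioned non-collider, so it is open.
Try {UrbanRes}:
  P1: blocked at fork node UrbanRes ∈ conditioning set.
{UrbanRes} contains no descendant of Region and blocks every backdoor path.
No other singleton works — e.g. {ParentIncome} leaves P1 open — so {UrbanRes} is the unique smallest valid adjustment set.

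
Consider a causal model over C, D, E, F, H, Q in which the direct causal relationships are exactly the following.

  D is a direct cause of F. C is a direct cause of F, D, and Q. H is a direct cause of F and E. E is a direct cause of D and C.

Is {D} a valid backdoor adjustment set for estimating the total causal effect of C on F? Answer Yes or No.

Backdoor paths from C to F (paths whose first edge points into C):
  P1: C <- E <- H -> F
  P2: C <- E -> D -> F
Condition 1 (no descendant of C in the set): FAILS — D is a descendant of C.
Condition 2 (every backdoor path blocked by {D}):
  P1: open — no interior node is in the conditioning set.
  P2: blocked at chain node D ∈ conditioning set.
{D} does not satisfy the backdoor criterion.

No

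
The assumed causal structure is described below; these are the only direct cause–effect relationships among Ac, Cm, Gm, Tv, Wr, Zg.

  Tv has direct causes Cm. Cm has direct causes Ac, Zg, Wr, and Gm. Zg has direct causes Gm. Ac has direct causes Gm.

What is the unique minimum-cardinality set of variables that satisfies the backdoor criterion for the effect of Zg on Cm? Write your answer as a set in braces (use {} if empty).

Variables eligible for adjustment (non-descendants of Zg, excluding Zg and Cm): {Ac, Gm, Wr}.
Backdoor paths from Zg to Cm:
  P1: Zg <- Gm -> Ac -> Cm
  P2: Zg <- Gm -> Cm
The empty set is not sufficient: P1 (Zg <- Gm -> Ac -> Cm) has no collider blocking it and no conditioned non-collider, so it is open.
Try {Gm}:
  P1: blocked at fork node Gm ∈ conditioning set.
  P2: blocked at fork node Gm ∈ conditioning set.
{Gm} contains no descendant of Zg and blocks every backdoor path.
No other singleton works — e.g. {Ac} leaves P2 open — so {Gm} is the unique smallest valid adjustment set.

{Gm}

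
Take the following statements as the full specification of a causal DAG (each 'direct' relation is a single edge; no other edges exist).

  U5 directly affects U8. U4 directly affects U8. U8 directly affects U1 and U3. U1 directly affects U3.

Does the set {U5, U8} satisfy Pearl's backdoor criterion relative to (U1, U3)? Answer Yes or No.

Backdoor paths from U1 to U3 (paths whose first edge points into U1):
  P1: U1 <- U8 -> U3
Condition 1 (no descendant of U1 in the set): holds — descendants of U1 are {U3}; none are in {U5, U8}.
Condition 2 (every backdoor path blocked by {U5, U8}):
  P1: blocked at fork node U8 ∈ conditioning set.
{U5, U8} satisfies the backdoor criterion.

Yes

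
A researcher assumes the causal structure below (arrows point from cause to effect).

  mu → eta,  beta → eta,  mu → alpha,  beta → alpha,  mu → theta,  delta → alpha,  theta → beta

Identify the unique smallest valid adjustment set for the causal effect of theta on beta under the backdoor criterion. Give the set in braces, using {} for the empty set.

Variables eligible for adjustment (non-descendants of theta, excluding theta and beta): {delta, mu}.
Backdoor paths from theta to beta:
  P1: theta <- mu -> alpha <- beta
  P2: theta <- mu -> eta <- beta
Each backdoor path contains an unconditioned collider, so every path is already blocked with the empty conditioning set:
  P1: blocked at collider alpha (neither it nor any descendant is in the conditioning set).
  P2: blocked at collider eta (neither it nor any descendant is in the conditioning set).
The empty set is therefore the unique smallest valid set.

{}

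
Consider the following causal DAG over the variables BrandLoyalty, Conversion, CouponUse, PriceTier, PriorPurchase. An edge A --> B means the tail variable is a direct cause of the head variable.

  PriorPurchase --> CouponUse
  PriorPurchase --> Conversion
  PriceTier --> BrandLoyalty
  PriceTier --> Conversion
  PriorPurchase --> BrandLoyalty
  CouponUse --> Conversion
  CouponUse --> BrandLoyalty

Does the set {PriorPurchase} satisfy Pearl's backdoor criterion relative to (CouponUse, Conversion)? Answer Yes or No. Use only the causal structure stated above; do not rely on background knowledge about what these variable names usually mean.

Yes

Backdoor paths from CouponUse to Conversion (paths whose first edge points into CouponUse):
  P1: CouponUse <- PriorPurchase -> Conversion
  P2: CouponUse <- PriorPurchase -> BrandLoyalty <- PriceTier -> Conversion
Condition 1 (no descendant of CouponUse in the set): holds — descendants of CouponUse are {BrandLoyalty, Conversion}; none are in {PriorPurchase}.
Condition 2 (every backdoor path blocked by {PriorPurchase}):
  P1: blocked at fork node PriorPurchase ∈ conditioning set.
  P2: blocked at fork node PriorPurchase ∈ conditioning set.
{PriorPurchase} satisfies the backdoor criterion.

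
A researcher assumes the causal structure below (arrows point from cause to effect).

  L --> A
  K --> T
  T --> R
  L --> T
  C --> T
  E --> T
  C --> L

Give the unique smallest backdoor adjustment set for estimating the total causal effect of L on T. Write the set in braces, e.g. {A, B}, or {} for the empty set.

Variables eligible for adjustment (non-descendants of L, excluding L and T): {C, E, K}.
Backdoor paths from L to T:
  P1: L <- C -> T
The empty set is not sufficient: P1 (L <- C -> T) has no collider blocking it and no conditioned non-collider, so it is open.
Try {C}:
  P1: blocked at fork node C ∈ conditioning set.
{C} contains no descendant of L and blocks every backdoor path.
No other singleton works — e.g. {E} leaves P1 open — so {C} is the unique smallest valid adjustment set.

{C}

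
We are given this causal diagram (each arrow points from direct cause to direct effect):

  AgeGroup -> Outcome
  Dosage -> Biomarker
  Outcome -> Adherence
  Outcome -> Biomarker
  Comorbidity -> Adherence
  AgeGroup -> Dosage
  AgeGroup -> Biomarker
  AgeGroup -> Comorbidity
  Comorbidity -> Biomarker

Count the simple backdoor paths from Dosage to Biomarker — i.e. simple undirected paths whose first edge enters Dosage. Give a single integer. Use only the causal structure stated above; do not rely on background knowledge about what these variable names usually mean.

A backdoor path from Dosage to Biomarker is any simple undirected path whose first edge points into Dosage (i.e. leaves Dosage via a parent).
Parents of Dosage: {AgeGroup}.
Enumerating:
  P1: Dosage <- AgeGroup -> Outcome -> Biomarker
  P2: Dosage <- AgeGroup -> Outcome -> Adherence <- Comorbidity -> Biomarker
  P3: Dosage <- AgeGroup -> Comorbidity -> Biomarker
  P4: Dosage <- AgeGroup -> Comorbidity -> Adherence <- Outcome -> Biomarker
  P5: Dosage <- AgeGroup -> Biomarker
That exhausts the simple backdoor paths. Count: 5.

5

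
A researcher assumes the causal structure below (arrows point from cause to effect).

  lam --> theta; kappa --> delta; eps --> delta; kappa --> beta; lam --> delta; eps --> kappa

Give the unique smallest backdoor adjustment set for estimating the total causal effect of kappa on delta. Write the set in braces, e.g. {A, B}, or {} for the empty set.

{eps}

Variables eligible for adjustment (non-descendants of kappa, excluding kappa and delta): {eps, lam, theta}.
Backdoor paths from kappa to delta:
  P1: kappa <- eps -> delta
The empty set is not sufficient: P1 (kappa <- eps -> delta) has no collider blocking it and no conditioned non-collider, so it is open.
Try {eps}:
  P1: blocked at fork node eps ∈ conditioning set.
{eps} contains no descendant of kappa and blocks every backdoor path.
No other singleton works — e.g. {lam} leaves P1 open — so {eps} is the unique smallest valid adjustment set.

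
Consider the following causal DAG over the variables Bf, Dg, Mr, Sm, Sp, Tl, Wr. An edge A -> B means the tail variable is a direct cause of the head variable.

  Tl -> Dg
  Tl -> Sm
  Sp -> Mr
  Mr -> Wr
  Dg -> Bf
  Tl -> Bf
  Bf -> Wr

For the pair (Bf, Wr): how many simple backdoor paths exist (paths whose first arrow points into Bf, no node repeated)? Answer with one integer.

A backdoor path from Bf to Wr is any simple undirected path whose first edge points into Bf (i.e. leaves Bf via a parent).
Parents of Bf: {Dg, Tl}.
No simple path from any parent of Bf reaches Wr without revisiting Bf, so there are no backdoor paths.

0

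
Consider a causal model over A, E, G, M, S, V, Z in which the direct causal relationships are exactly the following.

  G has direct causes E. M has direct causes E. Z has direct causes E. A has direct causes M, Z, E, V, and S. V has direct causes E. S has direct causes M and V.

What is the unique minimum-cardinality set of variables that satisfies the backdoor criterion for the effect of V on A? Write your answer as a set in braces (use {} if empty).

Variables eligible for adjustment (non-descendants of V, excluding V and A): {E, G, M, Z}.
Backdoor paths from V to A:
  P1: V <- E -> Z -> A
  P2: V <- E -> M -> S -> A
  P3: V <- E -> M -> A
  P4: V <- E -> A
The empty set is not sufficient: P1 (V <- E -> Z -> A) has no collider blocking it and no conditioned non-collider, so it is open.
Try {E}:
  P1: blocked at fork node E ∈ conditioning set.
  P2: blocked at fork node E ∈ conditioning set.
  P3: blocked at fork node E ∈ conditioning set.
  P4: blocked at fork node E ∈ conditioning set.
{E} contains no descendant of V and blocks every backdoor path.
No other singleton works — e.g. {Z} leaves P2 open — so {E} is the unique smallest valid adjustment set.

{E}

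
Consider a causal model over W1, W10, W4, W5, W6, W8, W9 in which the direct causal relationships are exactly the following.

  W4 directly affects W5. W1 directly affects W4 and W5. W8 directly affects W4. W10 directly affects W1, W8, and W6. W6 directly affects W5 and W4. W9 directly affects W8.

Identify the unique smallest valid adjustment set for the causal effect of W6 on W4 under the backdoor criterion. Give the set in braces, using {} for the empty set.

Variables eligible for adjustment (non-descendants of W6, excluding W6 and W4): {W1, W10, W8, W9}.
Backdoor paths from W6 to W4:
  P1: W6 <- W10 -> W1 -> W4
  P2: W6 <- W10 -> W1 -> W5 <- W4
  P3: W6 <- W10 -> W8 -> W4
The empty set is not sufficient: P1 (W6 <- W10 -> W1 -> W4) has no collider blocking it and no conditioned non-collider, so it is open.
Try {W10}:
  P1: blocked at fork node W10 ∈ conditioning set.
  P2: blocked at fork node W10 ∈ conditioning set.
  P3: blocked at fork node W10 ∈ conditioning set.
{W10} contains no descendant of W6 and blocks every backdoor path.
No other singleton works — e.g. {W9} leaves P1 open — so {W10} is the unique smallest valid adjustment set.

{W10}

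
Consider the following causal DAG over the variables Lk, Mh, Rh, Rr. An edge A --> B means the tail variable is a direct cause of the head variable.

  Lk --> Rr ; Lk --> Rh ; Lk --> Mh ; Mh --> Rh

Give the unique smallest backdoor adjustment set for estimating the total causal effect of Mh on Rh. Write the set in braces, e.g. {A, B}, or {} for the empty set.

{Lk}

Variables eligible for adjustment (non-descendants of Mh, excluding Mh and Rh): {Lk, Rr}.
Backdoor paths from Mh to Rh:
  P1: Mh <- Lk -> Rh
The empty set is not sufficient: P1 (Mh <- Lk -> Rh) has no collider blocking it and no conditioned non-collider, so it is open.
Try {Lk}:
  P1: blocked at fork node Lk ∈ conditioning set.
{Lk} contains no descendant of Mh and blocks every backdoor path.
No other singleton works — e.g. {Rr} leaves P1 open — so {Lk} is the unique smallest valid adjustment set.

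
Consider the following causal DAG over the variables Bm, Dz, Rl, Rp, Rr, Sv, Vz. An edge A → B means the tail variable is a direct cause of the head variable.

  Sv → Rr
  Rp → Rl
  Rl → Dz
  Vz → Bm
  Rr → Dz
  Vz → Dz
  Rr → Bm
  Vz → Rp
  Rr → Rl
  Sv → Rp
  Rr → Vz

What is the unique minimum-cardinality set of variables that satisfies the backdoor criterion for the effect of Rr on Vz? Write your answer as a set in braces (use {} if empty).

Variables eligible for adjustment (non-descendants of Rr, excluding Rr and Vz): {Sv}.
Backdoor paths from Rr to Vz:
  P1: Rr <- Sv -> Rp <- Vz
  P2: Rr <- Sv -> Rp -> Rl -> Dz <- Vz
Each backdoor path contains an unconditioned collider, so every path is already blocked with the empty conditioning set:
  P1: blocked at collider Rp (neither it nor any descendant is in the conditioning set).
  P2: blocked at collider Dz (neither it nor any descendant is in the conditioning set).
The empty set is therefore the unique smallest valid set.

{}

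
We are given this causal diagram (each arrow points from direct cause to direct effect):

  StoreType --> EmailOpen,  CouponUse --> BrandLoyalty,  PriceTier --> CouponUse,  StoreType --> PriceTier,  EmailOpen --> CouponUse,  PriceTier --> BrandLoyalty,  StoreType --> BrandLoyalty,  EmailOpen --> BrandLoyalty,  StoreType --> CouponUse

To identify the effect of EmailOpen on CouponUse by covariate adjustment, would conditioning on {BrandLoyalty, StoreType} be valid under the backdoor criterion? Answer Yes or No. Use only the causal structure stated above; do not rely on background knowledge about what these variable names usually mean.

No

Backdoor paths from EmailOpen to CouponUse (paths whose first edge points into EmailOpen):
  P1: EmailOpen <- StoreType -> PriceTier -> CouponUse
  P2: EmailOpen <- StoreType -> PriceTier -> BrandLoyalty <- CouponUse
  P3: EmailOpen <- StoreType -> CouponUse
  P4: EmailOpen <- StoreType -> BrandLoyalty <- PriceTier -> CouponUse
  P5: EmailOpen <- StoreType -> BrandLoyalty <- CouponUse
Condition 1 (no descendant of EmailOpen in the set): FAILS — BrandLoyalty is a descendant of EmailOpen.
Condition 2 (every backdoor path blocked by {BrandLoyalty, StoreType}):
  P1: blocked at fork node StoreType ∈ conditioning set.
  P2: blocked at fork node StoreType ∈ conditioning set.
  P3: blocked at fork node StoreType ∈ conditioning set.
  P4: blocked at fork node StoreType ∈ conditioning set.
  P5: blocked at fork node StoreType ∈ conditioning set.
{BrandLoyalty, StoreType} does not satisfy the backdoor criterion.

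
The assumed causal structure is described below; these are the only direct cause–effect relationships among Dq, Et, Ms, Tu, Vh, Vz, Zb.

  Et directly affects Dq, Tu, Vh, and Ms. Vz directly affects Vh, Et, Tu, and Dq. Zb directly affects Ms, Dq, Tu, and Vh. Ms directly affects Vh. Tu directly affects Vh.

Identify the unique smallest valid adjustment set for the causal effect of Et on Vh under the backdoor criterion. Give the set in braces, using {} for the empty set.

{Vz}

Variables eligible for adjustment (non-descendants of Et, excluding Et and Vh): {Vz, Zb}.
Backdoor paths from Et to Vh:
  P1: Et <- Vz -> Dq <- Zb -> Ms -> Vh
  P2: Et <- Vz -> Dq <- Zb -> Tu -> Vh
  P3: Et <- Vz -> Dq <- Zb -> Vh
  P4: Et <- Vz -> Tu <- Zb -> Ms -> Vh
  P5: Et <- Vz -> Tu <- Zb -> Vh
  P6: Et <- Vz -> Tu -> Vh
  P7: Et <- Vz -> Vh
The empty set is not sufficient: P6 (Et <- Vz -> Tu -> Vh) has no collider blocking it and no conditioned non-collider, so it is open.
Try {Vz}:
  P1: blocked at fork node Vz ∈ conditioning set.
  P2: blocked at fork node Vz ∈ conditioning set.
  P3: blocked at fork node Vz ∈ conditioning set.
  P4: blocked at fork node Vz ∈ conditioning set.
  P5: blocked at fork node Vz ∈ conditioning set.
  P6: blocked at fork node Vz ∈ conditioning set.
  P7: blocked at fork node Vz ∈ conditioning set.
{Vz} contains no descendant of Et and blocks every backdoor path.
No other singleton works — e.g. {Zb} leaves P6 open — so {Vz} is the unique smallest valid adjustment set.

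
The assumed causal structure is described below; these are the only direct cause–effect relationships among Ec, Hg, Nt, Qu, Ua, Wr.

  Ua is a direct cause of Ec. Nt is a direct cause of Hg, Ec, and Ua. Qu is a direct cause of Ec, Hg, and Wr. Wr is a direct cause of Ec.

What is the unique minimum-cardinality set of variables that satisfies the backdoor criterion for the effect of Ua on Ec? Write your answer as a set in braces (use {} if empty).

{Nt}

Variables eligible for adjustment (non-descendants of Ua, excluding Ua and Ec): {Hg, Nt, Qu, Wr}.
Backdoor paths from Ua to Ec:
  P1: Ua <- Nt -> Ec
  P2: Ua <- Nt -> Hg <- Qu -> Wr -> Ec
  P3: Ua <- Nt -> Hg <- Qu -> Ec
The empty set is not sufficient: P1 (Ua <- Nt -> Ec) has no collider blocking it and no conditioned non-collider, so it is open.
Try {Nt}:
  P1: blocked at fork node Nt ∈ conditioning set.
  P2: blocked at fork node Nt ∈ conditioning set.
  P3: blocked at fork node Nt ∈ conditioning set.
{Nt} contains no descendant of Ua and blocks every backdoor path.
No other singleton works — e.g. {Qu} leaves P1 open — so {Nt} is the unique smallest valid adjustment set.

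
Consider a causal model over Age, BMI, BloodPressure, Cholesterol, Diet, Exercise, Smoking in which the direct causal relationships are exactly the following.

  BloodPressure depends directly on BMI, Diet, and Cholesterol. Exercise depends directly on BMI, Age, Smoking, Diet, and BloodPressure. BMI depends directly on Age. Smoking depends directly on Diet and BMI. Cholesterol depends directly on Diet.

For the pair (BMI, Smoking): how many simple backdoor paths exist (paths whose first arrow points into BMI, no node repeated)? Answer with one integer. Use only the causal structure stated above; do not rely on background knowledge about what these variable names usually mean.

4

A backdoor path from BMI to Smoking is any simple undirected path whose first edge points into BMI (i.e. leaves BMI via a parent).
Parents of BMI: {Age}.
Enumerating:
  P1: BMI <- Age -> Exercise <- Diet -> Smoking
  P2: BMI <- Age -> Exercise <- Smoking
  P3: BMI <- Age -> Exercise <- BloodPressure <- Diet -> Smoking
  P4: BMI <- Age -> Exercise <- BloodPressure <- Cholesterol <- Diet -> Smoking
That exhausts the simple backdoor paths. Count: 4.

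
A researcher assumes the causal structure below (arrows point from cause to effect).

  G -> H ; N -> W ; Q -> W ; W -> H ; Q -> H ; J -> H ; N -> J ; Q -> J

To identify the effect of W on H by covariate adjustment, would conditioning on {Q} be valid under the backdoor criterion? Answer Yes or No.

Backdoor paths from W to H (paths whose first edge points into W):
  P1: W <- Q -> J -> H
  P2: W <- Q -> H
  P3: W <- N -> J <- Q -> H
  P4: W <- N -> J -> H
Condition 1 (no descendant of W in the set): holds — descendants of W are {H}; none are in {Q}.
Condition 2 (every backdoor path blocked by {Q}):
  P1: blocked at fork node Q ∈ conditioning set.
  P2: blocked at fork node Q ∈ conditioning set.
  P3: blocked at collider J (neither it nor any descendant is in the conditioning set).
  P4: open — no interior node is in the conditioning set.
{Q} does not satisfy the backdoor criterion.

No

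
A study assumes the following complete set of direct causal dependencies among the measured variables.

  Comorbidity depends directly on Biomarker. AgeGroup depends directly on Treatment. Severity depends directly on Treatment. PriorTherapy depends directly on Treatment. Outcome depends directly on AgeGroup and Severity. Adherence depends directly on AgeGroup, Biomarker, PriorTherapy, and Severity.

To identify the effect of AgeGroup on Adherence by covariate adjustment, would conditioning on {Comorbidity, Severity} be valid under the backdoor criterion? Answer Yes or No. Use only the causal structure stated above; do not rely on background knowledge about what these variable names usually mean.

Backdoor paths from AgeGroup to Adherence (paths whose first edge points into AgeGroup):
  P1: AgeGroup <- Treatment -> PriorTherapy -> Adherence
  P2: AgeGroup <- Treatment -> Severity -> Adherence
Condition 1 (no descendant of AgeGroup in the set): holds — descendants of AgeGroup are {Adherence, Outcome}; none are in {Comorbidity, Severity}.
Condition 2 (every backdoor path blocked by {Comorbidity, Severity}):
  P1: open — no interior node is in the conditioning set.
  P2: blocked at chain node Severity ∈ conditioning set.
{Comorbidity, Severity} does not satisfy the backdoor criterion.

No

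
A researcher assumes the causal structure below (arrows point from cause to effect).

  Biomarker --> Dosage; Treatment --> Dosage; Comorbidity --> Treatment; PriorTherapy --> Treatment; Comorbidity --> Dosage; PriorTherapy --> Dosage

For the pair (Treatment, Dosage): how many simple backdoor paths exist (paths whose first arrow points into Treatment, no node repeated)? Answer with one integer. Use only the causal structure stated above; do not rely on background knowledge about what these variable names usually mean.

A backdoor path from Treatment to Dosage is any simple undirected path whose first edge points into Treatment (i.e. leaves Treatment via a parent).
Parents of Treatment: {Comorbidity, PriorTherapy}.
Enumerating:
  P1: Treatment <- PriorTherapy -> Dosage
  P2: Treatment <- Comorbidity -> Dosage
That exhausts the simple backdoor paths. Count: 2.

2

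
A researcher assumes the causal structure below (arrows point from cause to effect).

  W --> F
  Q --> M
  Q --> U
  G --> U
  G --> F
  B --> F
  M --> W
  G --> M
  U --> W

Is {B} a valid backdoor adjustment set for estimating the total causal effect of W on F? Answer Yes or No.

No

Backdoor paths from W to F (paths whose first edge points into W):
  P1: W <- U <- G -> F
  P2: W <- U <- Q -> M <- G -> F
  P3: W <- M <- G -> F
  P4: W <- M <- Q -> U <- G -> F
Condition 1 (no descendant of W in the set): holds — descendants of W are {F}; none are in {B}.
Condition 2 (every backdoor path blocked by {B}):
  P1: open — no interior node is in the conditioning set.
  P2: blocked at collider M (neither it nor any descendant is in the conditioning set).
  P3: open — no interior node is in the conditioning set.
  P4: blocked at collider U (neither it nor any descendant is in the conditioning set).
{B} does not satisfy the backdoor criterion.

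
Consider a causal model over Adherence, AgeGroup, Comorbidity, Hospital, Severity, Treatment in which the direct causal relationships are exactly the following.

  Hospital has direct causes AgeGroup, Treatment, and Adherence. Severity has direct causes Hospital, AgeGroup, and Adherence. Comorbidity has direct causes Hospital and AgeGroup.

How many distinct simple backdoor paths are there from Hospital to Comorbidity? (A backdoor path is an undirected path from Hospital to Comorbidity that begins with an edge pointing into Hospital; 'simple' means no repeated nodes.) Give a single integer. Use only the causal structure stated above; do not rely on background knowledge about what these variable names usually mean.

2

A backdoor path from Hospital to Comorbidity is any simple undirected path whose first edge points into Hospital (i.e. leaves Hospital via a parent).
Parents of Hospital: {Adherence, AgeGroup, Treatment}.
Enumerating:
  P1: Hospital <- AgeGroup -> Comorbidity
  P2: Hospital <- Adherence -> Severity <- AgeGroup -> Comorbidity
That exhausts the simple backdoor paths. Count: 2.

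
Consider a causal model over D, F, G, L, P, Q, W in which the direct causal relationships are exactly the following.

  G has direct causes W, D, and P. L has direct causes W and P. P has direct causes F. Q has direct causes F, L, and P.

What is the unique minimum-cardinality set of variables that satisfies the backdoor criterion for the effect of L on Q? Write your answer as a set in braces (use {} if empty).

{P}

Variables eligible for adjustment (non-descendants of L, excluding L and Q): {D, F, G, P, W}.
Backdoor paths from L to Q:
  P1: L <- W -> G <- P <- F -> Q
  P2: L <- W -> G <- P -> Q
  P3: L <- P <- F -> Q
  P4: L <- P -> Q
The empty set is not sufficient: P3 (L <- P <- F -> Q) has no collider blocking it and no conditioned non-collider, so it is open.
Try {P}:
  P1: blocked at collider G (neither it nor any descendant is in the conditioning set).
  P2: blocked at collider G (neither it nor any descendant is in the conditioning set).
  P3: blocked at chain node P ∈ conditioning set.
  P4: blocked at fork node P ∈ conditioning set.
{P} contains no descendant of L and blocks every backdoor path.
No other singleton works — e.g. {W} leaves P3 open — so {P} is the unique smallest valid adjustment set.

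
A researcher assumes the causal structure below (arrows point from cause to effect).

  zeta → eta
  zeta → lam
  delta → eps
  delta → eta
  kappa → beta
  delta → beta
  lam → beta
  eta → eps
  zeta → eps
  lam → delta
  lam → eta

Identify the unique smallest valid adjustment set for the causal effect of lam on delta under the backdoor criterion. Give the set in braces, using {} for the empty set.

{}

Variables eligible for adjustment (non-descendants of lam, excluding lam and delta): {kappa, zeta}.
Backdoor paths from lam to delta:
  P1: lam <- zeta -> eta <- delta
  P2: lam <- zeta -> eta -> eps <- delta
  P3: lam <- zeta -> eps <- delta
  P4: lam <- zeta -> eps <- eta <- delta
Each backdoor path contains an unconditioned collider, so every path is already blocked with the empty conditioning set:
  P1: blocked at collider eta (neither it nor any descendant is in the conditioning set).
  P2: blocked at collider eps (neither it nor any descendant is in the conditioning set).
  P3: blocked at collider eps (neither it nor any descendant is in the conditioning set).
  P4: blocked at collider eps (neither it nor any descendant is in the conditioning set).
The empty set is therefore the unique smallest valid set.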